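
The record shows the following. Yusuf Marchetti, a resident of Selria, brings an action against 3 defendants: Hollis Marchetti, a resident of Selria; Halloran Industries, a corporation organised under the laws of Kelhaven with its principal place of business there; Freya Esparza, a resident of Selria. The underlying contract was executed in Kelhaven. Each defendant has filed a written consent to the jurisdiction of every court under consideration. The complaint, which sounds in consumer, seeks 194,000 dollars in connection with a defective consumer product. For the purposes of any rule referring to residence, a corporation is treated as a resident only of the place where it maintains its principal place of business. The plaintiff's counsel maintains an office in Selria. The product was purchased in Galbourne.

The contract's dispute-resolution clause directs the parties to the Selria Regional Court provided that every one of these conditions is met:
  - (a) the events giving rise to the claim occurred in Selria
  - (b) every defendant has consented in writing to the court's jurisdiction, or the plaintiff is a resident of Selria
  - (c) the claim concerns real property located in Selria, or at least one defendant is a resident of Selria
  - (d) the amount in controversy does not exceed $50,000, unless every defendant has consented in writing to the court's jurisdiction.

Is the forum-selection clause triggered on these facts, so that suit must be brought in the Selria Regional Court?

The Selria Regional Court:
  (a) The operative events occurred in Galbourne, not Selria. Fails.
  (b) Every defendant has filed written consent, which satisfies one of the alternatives. Condition met.
  (c) Hollis Marchetti resides in Selria, which satisfies one of the alternatives. Satisfied.
  (d) The amount in controversy is 194,000 dollars, above the $50,000 ceiling. The proviso rescues it, though: every defendant has filed written consent. Condition met.
  → Forum clause is not triggered.

No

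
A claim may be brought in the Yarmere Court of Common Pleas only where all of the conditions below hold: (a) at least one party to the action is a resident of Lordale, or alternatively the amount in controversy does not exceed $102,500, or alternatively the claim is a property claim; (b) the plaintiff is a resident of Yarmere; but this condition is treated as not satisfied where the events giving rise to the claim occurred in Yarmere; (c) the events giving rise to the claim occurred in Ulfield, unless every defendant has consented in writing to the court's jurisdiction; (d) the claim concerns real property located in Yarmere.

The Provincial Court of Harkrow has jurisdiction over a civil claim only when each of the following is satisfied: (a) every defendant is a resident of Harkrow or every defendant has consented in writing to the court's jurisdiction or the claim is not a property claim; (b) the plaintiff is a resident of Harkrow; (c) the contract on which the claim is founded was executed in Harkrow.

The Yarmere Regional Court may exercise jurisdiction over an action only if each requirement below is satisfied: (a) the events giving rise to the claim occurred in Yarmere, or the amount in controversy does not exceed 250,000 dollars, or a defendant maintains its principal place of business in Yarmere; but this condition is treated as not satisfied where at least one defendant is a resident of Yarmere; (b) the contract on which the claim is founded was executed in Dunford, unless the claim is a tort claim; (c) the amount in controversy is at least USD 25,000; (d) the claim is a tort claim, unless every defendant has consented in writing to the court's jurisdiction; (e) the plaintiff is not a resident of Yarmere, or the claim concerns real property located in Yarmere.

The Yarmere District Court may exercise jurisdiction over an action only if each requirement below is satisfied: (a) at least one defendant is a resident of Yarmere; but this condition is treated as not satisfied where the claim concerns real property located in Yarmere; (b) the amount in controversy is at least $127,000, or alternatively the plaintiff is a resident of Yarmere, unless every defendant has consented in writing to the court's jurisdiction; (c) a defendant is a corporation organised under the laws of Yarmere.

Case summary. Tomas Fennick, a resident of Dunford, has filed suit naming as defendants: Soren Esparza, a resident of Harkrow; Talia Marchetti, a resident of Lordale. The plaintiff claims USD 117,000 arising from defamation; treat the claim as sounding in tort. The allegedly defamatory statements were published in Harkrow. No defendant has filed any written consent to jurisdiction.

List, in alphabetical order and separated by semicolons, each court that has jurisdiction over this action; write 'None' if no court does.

The Yarmere Court of Common Pleas:
  (a) Talia Marchetti resides in Lordale, so one alternative holds. Met.
  (b) The plaintiff resides in Dunford, not Yarmere. Condition not met.
  (c) The operative events occurred in Harkrow, not Ulfield. Nor does the 'unless' clause help: no such written consent has been filed. Not met.
  (d) The claim does not concern real property. Not satisfied.
  → Not every requirement is met — no jurisdiction.
The Provincial Court of Harkrow:
  (a) The claim is a tort claim, not a property claim, so one alternative holds. Met.
  (b) The plaintiff resides in Dunford, not Harkrow. Condition not met.
  (c) No contract (and hence no place of execution) is alleged. Not satisfied.
  → No jurisdiction.
The Yarmere Regional Court:
  (a) The amount in controversy is $117,000, within the $250,000 ceiling — that alternative is enough. The carve-out does not apply: no defendant resides in Yarmere (they reside in Harkrow, Lordale). Condition met.
  (b) No contract (and hence no place of execution) is alleged. But the claim is a tort claim, and the 'unless' clause therefore excuses the requirement. Satisfied.
  (c) The amount in controversy is $117,000, which meets the $25,000 floor. Satisfied.
  (d) The claim is a tort claim. Condition met.
  (e) The plaintiff resides in Dunford, which is not Yarmere — that alternative is enough. Satisfied.
  → Jurisdiction lies.
The Yarmere District Court:
  (a) No defendant resides in Yarmere (they reside in Harkrow, Lordale). Fails.
  (b) The amount in controversy is 117,000 dollars, below the $127,000 floor; the plaintiff resides in Dunford, not Yarmere — every alternative fails. The proviso offers no rescue either, since no such written consent has been filed. Not satisfied.
  (c) No defendant is a corporation. Not satisfied.
  → The court lacks jurisdiction.

the Yarmere Regional Court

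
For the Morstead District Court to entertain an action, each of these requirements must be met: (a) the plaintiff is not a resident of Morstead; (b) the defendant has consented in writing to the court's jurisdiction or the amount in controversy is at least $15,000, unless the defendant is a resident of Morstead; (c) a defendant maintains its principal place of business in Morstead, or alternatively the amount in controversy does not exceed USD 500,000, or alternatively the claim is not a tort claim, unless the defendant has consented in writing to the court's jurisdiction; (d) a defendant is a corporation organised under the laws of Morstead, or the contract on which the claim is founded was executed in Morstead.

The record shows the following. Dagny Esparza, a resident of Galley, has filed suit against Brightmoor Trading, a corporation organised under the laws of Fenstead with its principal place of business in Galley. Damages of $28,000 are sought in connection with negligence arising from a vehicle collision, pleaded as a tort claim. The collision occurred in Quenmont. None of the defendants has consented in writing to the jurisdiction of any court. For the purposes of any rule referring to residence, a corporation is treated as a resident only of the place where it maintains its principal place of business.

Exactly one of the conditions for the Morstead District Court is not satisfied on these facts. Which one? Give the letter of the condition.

The Morstead District Court:
  (a) The plaintiff resides in Galley, which is not Morstead. Satisfied.
  (b) The amount in controversy is USD 28,000, which meets the USD 15,000 floor — that alternative is enough. Condition met.
  (c) The amount in controversy is 28,000 dollars, within the 500,000 dollars ceiling, which satisfies one of the alternatives. Condition met.
  (d) The corporate defendant(s) are organised in Fenstead, not Morstead; no contract (and hence no place of execution) is alleged — no alternative holds. Condition not met.
Only condition (d) fails.

(d)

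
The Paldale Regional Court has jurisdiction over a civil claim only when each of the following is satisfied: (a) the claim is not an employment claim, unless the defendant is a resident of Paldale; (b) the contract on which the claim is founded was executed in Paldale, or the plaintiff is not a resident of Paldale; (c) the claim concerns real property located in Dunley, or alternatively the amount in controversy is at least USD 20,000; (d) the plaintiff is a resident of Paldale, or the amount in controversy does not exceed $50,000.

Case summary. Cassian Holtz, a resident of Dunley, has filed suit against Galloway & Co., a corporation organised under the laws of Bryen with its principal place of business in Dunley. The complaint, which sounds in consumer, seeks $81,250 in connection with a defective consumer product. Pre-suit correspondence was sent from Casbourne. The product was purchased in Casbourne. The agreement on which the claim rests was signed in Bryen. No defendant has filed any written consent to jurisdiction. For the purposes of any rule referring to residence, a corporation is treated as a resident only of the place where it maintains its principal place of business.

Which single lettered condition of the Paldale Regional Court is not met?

(d)

The Paldale Regional Court:
  (a) The claim is a consumer claim, not an employment claim. Met.
  (b) The plaintiff resides in Dunley, which is not Paldale — that alternative is enough. Satisfied.
  (c) The amount in controversy is $81,250, which meets the 20,000 dollars floor, so this disjunct is met. Met.
  (d) The plaintiff resides in Dunley, not Paldale; the amount in controversy is USD 81,250, above the 50,000 dollars ceiling — no alternative holds. Not met.
Only condition (d) fails.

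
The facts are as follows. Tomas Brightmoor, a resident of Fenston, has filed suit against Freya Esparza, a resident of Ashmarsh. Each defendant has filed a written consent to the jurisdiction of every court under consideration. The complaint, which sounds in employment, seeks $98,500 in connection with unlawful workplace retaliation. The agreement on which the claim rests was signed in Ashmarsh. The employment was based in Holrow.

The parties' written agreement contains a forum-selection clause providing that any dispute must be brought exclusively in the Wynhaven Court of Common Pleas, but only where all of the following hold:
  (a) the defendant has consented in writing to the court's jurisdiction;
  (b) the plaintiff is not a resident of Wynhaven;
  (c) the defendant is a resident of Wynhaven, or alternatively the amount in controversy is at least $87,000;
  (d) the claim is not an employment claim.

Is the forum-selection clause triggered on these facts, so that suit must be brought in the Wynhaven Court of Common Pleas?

No

The Wynhaven Court of Common Pleas:
  (a) Every defendant has filed written consent. Met.
  (b) The plaintiff resides in Fenston, which is not Wynhaven. Met.
  (c) The amount in controversy is 98,500 dollars, which meets the $87,000 floor, so this disjunct is met. Satisfied.
  (d) The claim is an employment claim. Condition not met.
  → The clause does not apply.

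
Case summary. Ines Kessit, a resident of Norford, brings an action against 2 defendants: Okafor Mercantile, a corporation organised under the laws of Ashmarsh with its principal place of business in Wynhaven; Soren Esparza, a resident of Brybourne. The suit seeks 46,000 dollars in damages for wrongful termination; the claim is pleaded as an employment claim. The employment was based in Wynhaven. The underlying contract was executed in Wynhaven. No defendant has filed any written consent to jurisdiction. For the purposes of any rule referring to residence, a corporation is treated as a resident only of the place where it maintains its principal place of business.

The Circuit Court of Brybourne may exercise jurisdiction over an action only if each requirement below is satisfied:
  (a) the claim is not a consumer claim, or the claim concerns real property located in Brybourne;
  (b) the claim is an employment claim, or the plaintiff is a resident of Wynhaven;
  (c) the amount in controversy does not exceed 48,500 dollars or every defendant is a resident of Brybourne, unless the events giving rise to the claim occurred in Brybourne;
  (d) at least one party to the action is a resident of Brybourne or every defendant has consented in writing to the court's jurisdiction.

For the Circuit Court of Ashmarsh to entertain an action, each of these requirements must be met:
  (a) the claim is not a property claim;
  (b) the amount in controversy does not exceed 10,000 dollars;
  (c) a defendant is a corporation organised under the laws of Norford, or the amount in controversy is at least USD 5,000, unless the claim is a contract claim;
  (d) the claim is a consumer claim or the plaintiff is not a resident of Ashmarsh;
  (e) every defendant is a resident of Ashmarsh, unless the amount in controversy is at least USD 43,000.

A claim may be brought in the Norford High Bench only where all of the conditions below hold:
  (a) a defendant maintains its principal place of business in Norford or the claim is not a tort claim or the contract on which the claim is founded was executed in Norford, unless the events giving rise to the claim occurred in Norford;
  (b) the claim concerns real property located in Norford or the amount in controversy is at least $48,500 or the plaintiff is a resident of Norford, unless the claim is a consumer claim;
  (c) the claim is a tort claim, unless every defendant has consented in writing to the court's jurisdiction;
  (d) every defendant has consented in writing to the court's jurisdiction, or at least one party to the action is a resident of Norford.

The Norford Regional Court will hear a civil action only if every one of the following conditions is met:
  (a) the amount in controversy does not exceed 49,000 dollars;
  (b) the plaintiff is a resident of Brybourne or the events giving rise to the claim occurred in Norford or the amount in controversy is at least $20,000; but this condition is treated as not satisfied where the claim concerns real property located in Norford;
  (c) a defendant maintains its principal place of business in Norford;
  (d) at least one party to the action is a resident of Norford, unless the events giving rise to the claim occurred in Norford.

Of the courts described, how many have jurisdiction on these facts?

The Circuit Court of Brybourne:
  (a) The claim is an employment claim, not a consumer claim, so one alternative holds. Satisfied.
  (b) The claim is an employment claim, so this disjunct is met. Met.
  (c) The amount in controversy is 46,000 dollars, within the 48,500 dollars ceiling, so this disjunct is met. Satisfied.
  (d) Soren Esparza resides in Brybourne, so one alternative holds. Satisfied.
  → Every requirement is satisfied — jurisdiction.
The Circuit Court of Ashmarsh:
  (a) The claim is an employment claim, not a property claim. Satisfied.
  (b) The amount in controversy is 46,000 dollars, above the $10,000 ceiling. Not satisfied.
  (c) The amount in controversy is USD 46,000, which meets the 5,000 dollars floor, so one alternative holds. Satisfied.
  (d) The plaintiff resides in Norford, which is not Ashmarsh, so one alternative holds. Met.
  (e) The defendants reside as follows — Okafor Mercantile in Wynhaven, Soren Esparza in Brybourne — not all in Ashmarsh. The proviso rescues it, though: the amount in controversy is USD 46,000, which meets the 43,000 dollars floor. Satisfied.
  → No jurisdiction.
The Norford High Bench:
  (a) The claim is an employment claim, not a tort claim — that alternative is enough. Met.
  (b) The plaintiff resides in Norford — that alternative is enough. Satisfied.
  (c) The claim is an employment claim, not a tort claim. The proviso offers no rescue either, since no such written consent has been filed. Condition not met.
  (d) Ines Kessit resides in Norford — that alternative is enough. Satisfied.
  → At least one condition fails; no jurisdiction.
The Norford Regional Court:
  (a) The amount in controversy is 46,000 dollars, within the USD 49,000 ceiling. Condition met.
  (b) The amount in controversy is $46,000, which meets the 20,000 dollars floor, so this disjunct is met. The exception is not triggered, since the claim does not concern real property. Condition met.
  (c) The corporate defendant(s) have their principal place of business in Wynhaven, not Norford. Condition not met.
  (d) Ines Kessit resides in Norford. Condition met.
  → The court lacks jurisdiction.
Courts with jurisdiction: the Circuit Court of Brybourne — 1 in total.

1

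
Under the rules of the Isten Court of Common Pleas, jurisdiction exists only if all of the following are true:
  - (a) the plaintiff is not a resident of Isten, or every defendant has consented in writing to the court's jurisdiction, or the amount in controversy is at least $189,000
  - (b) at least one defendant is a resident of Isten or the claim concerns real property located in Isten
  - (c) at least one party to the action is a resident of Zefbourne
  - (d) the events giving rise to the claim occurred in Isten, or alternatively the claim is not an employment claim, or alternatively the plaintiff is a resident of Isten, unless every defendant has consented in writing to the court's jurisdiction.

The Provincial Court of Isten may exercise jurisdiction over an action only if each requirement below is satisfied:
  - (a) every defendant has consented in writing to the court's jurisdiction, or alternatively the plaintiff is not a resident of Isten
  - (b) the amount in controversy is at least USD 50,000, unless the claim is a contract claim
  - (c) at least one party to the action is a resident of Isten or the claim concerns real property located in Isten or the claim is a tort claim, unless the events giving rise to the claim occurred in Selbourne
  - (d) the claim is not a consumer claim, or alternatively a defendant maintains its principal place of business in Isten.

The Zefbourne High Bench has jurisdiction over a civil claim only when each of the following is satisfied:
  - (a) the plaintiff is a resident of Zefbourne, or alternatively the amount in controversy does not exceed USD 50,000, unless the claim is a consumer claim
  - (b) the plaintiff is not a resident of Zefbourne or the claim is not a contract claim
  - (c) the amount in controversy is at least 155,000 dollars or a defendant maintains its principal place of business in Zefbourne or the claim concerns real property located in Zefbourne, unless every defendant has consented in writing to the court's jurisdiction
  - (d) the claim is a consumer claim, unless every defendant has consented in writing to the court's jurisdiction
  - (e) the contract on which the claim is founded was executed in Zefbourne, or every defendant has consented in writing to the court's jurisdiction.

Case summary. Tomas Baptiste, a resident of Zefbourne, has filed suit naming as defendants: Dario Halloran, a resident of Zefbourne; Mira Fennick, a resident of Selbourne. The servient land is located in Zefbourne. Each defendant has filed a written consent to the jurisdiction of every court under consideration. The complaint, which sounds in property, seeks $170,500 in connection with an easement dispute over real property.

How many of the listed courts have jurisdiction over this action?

1

The Isten Court of Common Pleas:
  (a) The plaintiff resides in Zefbourne, which is not Isten, so this disjunct is met. Condition met.
  (b) No defendant resides in Isten (they reside in Zefbourne, Selbourne); the property lies in Zefbourne, not Isten — no alternative holds. Condition not met.
  (c) Tomas Baptiste resides in Zefbourne. Met.
  (d) The claim is a property claim, not an employment claim, which satisfies one of the alternatives. Condition met.
  → No jurisdiction.
The Provincial Court of Isten:
  (a) Every defendant has filed written consent, so this disjunct is met. Satisfied.
  (b) The amount in controversy is 170,500 dollars, which meets the USD 50,000 floor. Satisfied.
  (c) No party resides in Isten; the property lies in Zefbourne, not Isten; the claim is a property claim, not a tort claim — no alternative holds. The proviso offers no rescue either, since the operative events occurred in Zefbourne, not Selbourne. Not satisfied.
  (d) The claim is a property claim, not a consumer claim, which satisfies one of the alternatives. Met.
  → At least one condition fails; no jurisdiction.
The Zefbourne High Bench:
  (a) The plaintiff resides in Zefbourne, so this disjunct is met. Met.
  (b) The claim is a property claim, not a contract claim, so this disjunct is met. Satisfied.
  (c) The amount in controversy is $170,500, which meets the USD 155,000 floor, so this disjunct is met. Met.
  (d) The claim is a property claim, not a consumer claim. The proviso rescues it, though: every defendant has filed written consent. Satisfied.
  (e) Every defendant has filed written consent, so one alternative holds. Satisfied.
  → All conditions met; jurisdiction exists.
Courts with jurisdiction: the Zefbourne High Bench — 1 in total.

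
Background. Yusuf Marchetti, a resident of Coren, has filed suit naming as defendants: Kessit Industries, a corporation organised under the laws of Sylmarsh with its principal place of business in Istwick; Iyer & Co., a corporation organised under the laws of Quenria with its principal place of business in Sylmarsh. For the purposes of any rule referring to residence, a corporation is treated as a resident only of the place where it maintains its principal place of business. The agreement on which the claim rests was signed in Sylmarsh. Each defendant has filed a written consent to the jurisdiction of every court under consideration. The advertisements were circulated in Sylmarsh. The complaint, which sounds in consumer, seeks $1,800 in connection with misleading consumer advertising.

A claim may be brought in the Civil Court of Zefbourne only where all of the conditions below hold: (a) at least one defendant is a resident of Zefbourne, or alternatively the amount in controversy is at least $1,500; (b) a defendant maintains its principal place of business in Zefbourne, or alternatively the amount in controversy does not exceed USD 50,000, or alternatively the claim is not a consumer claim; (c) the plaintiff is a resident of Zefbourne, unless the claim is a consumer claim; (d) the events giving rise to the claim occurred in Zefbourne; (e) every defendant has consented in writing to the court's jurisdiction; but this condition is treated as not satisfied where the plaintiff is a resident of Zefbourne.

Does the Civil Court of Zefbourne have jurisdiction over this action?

The Civil Court of Zefbourne:
  (a) The amount in controversy is 1,800 dollars, which meets the USD 1,500 floor — that alternative is enough. Met.
  (b) The amount in controversy is $1,800, within the 50,000 dollars ceiling, which satisfies one of the alternatives. Satisfied.
  (c) The plaintiff resides in Coren, not Zefbourne. But the claim is a consumer claim, and the 'unless' clause therefore excuses the requirement. Satisfied.
  (d) The operative events occurred in Sylmarsh, not Zefbourne. Condition not met.
  (e) Every defendant has filed written consent. The exception is not triggered, since the plaintiff resides in Coren, not Zefbourne. Condition met.
  → No jurisdiction.

No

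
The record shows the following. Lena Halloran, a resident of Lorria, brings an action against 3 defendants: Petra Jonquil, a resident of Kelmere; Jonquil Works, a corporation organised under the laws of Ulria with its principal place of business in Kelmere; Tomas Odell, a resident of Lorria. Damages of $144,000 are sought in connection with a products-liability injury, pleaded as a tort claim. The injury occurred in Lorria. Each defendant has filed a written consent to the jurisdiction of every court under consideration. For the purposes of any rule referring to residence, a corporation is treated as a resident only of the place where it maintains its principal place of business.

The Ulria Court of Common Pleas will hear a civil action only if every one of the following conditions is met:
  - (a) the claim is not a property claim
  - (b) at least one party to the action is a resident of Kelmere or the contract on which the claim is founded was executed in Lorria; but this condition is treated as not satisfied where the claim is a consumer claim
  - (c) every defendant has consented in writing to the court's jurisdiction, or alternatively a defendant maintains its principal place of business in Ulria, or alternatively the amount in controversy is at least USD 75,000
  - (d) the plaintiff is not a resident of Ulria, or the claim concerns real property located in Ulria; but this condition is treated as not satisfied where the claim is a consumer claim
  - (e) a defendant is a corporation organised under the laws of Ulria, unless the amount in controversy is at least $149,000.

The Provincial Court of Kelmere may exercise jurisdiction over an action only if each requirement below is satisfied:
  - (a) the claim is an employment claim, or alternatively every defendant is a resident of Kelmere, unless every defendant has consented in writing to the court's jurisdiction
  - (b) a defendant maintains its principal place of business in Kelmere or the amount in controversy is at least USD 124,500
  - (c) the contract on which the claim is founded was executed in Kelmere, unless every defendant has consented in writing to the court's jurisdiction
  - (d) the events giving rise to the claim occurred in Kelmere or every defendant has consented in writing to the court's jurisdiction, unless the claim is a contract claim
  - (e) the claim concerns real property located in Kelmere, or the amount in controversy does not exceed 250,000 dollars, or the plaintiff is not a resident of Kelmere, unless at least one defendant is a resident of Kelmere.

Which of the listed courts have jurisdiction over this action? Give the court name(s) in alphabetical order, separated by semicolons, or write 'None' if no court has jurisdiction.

the Provincial Court of Kelmere; the Ulria Court of Common Pleas

The Ulria Court of Common Pleas:
  (a) The claim is a tort claim, not a property claim. Satisfied.
  (b) Petra Jonquil resides in Kelmere, so one alternative holds. The carve-out does not apply: the claim is a tort claim, not a consumer claim. Met.
  (c) Every defendant has filed written consent — that alternative is enough. Condition met.
  (d) The plaintiff resides in Lorria, which is not Ulria — that alternative is enough. And the carve-out is inapplicable — the claim is a tort claim, not a consumer claim. Satisfied.
  (e) Jonquil Works is organised under the laws of Ulria. Met.
  → All conditions met; jurisdiction exists.
The Provincial Court of Kelmere:
  (a) The claim is a tort claim, not an employment claim; the defendants reside as follows — Petra Jonquil in Kelmere, Jonquil Works in Kelmere, Tomas Odell in Lorria — not all in Kelmere — every alternative fails. However, every defendant has filed written consent, so the 'unless' proviso supplies this condition. Satisfied.
  (b) Jonquil Works has its principal place of business in Kelmere, so one alternative holds. Condition met.
  (c) No contract (and hence no place of execution) is alleged. However, every defendant has filed written consent, so the 'unless' proviso supplies this condition. Satisfied.
  (d) Every defendant has filed written consent — that alternative is enough. Satisfied.
  (e) The amount in controversy is $144,000, within the USD 250,000 ceiling, so one alternative holds. Condition met.
  → Jurisdiction lies.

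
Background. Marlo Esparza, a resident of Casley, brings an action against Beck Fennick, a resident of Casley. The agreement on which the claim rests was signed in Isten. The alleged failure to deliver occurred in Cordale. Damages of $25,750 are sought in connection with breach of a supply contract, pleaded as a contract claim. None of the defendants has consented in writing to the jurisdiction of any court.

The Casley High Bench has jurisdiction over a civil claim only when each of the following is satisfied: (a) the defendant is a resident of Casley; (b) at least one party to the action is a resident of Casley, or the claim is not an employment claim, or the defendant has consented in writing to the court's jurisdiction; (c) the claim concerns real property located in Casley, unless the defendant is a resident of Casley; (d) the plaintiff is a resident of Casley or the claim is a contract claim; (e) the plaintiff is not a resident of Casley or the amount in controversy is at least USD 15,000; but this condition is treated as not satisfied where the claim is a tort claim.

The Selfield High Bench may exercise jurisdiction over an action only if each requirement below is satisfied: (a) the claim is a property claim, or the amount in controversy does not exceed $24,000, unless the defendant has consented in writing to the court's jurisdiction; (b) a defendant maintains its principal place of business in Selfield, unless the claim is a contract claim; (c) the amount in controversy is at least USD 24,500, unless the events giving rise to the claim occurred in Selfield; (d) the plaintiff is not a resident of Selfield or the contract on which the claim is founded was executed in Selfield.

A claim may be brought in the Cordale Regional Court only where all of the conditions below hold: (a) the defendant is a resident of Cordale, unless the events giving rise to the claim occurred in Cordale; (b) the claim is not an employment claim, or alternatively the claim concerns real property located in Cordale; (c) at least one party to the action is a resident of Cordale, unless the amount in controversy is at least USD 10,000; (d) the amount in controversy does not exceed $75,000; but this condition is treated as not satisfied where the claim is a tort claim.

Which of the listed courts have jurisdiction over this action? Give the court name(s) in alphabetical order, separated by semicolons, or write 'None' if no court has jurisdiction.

the Casley High Bench; the Cordale Regional Court

The Casley High Bench:
  (a) The defendant resides in Casley. Satisfied.
  (b) Marlo Esparza resides in Casley — that alternative is enough. Satisfied.
  (c) The claim does not concern real property. However, the defendant resides in Casley, so the 'unless' proviso supplies this condition. Condition met.
  (d) The plaintiff resides in Casley, which satisfies one of the alternatives. Met.
  (e) The amount in controversy is $25,750, which meets the USD 15,000 floor, so one alternative holds. The exception is not triggered, since the claim is a contract claim, not a tort claim. Satisfied.
  → All conditions met; jurisdiction exists.
The Selfield High Bench:
  (a) The claim is a contract claim, not a property claim; the amount in controversy is USD 25,750, above the USD 24,000 ceiling — every alternative fails. Nor does the 'unless' clause help: no such written consent has been filed. Not satisfied.
  (b) No defendant is a corporation. However, the claim is a contract claim, so the 'unless' proviso supplies this condition. Met.
  (c) The amount in controversy is 25,750 dollars, which meets the 24,500 dollars floor. Met.
  (d) The plaintiff resides in Casley, which is not Selfield — that alternative is enough. Satisfied.
  → No jurisdiction.
The Cordale Regional Court:
  (a) The defendant resides in Casley, not Cordale. But the operative events occurred in Cordale, and the 'unless' clause therefore excuses the requirement. Satisfied.
  (b) The claim is a contract claim, not an employment claim — that alternative is enough. Condition met.
  (c) No party resides in Cordale. But the amount in controversy is USD 25,750, which meets the USD 10,000 floor, and the 'unless' clause therefore excuses the requirement. Met.
  (d) The amount in controversy is 25,750 dollars, within the 75,000 dollars ceiling. And the carve-out is inapplicable — the claim is a contract claim, not a tort claim. Met.
  → All conditions met; jurisdiction exists.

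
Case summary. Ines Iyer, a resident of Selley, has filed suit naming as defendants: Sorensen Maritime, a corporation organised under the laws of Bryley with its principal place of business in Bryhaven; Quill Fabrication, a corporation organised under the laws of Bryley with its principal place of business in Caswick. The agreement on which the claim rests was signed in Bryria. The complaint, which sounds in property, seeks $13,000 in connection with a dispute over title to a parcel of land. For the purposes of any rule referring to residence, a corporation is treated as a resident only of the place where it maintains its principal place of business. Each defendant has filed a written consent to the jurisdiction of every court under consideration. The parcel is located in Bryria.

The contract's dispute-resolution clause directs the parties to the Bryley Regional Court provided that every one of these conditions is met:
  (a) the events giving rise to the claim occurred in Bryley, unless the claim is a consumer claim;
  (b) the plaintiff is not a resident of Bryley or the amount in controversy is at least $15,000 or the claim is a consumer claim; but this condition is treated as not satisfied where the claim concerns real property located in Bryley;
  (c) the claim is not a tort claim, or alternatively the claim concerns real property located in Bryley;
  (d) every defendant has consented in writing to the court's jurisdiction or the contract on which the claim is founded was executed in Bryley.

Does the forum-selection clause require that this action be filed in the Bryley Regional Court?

The Bryley Regional Court:
  (a) The operative events occurred in Bryria, not Bryley. And the claim is a property claim, not a consumer claim, so the proviso does not save it. Not satisfied.
  (b) The plaintiff resides in Selley, which is not Bryley, which satisfies one of the alternatives. The carve-out does not apply: the property lies in Bryria, not Bryley. Satisfied.
  (c) The claim is a property claim, not a tort claim, so one alternative holds. Condition met.
  (d) Every defendant has filed written consent, so this disjunct is met. Satisfied.
  → Forum clause is not triggered.

No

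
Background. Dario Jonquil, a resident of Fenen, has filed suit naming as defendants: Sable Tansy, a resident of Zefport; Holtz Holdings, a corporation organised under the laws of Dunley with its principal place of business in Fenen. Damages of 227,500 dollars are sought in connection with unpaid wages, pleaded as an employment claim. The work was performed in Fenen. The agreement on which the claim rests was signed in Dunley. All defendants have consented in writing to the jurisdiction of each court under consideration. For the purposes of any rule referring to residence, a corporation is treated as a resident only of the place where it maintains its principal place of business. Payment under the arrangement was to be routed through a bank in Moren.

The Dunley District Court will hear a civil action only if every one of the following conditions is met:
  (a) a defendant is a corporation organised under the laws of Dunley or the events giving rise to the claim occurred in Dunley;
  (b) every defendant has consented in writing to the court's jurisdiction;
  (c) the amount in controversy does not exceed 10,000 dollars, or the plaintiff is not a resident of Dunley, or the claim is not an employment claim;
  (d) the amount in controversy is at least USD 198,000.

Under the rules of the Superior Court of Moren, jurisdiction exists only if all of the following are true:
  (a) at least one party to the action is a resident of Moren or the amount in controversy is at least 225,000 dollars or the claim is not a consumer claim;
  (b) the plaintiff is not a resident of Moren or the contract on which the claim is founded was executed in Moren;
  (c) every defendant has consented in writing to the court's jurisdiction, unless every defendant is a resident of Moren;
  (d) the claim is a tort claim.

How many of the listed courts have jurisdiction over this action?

The Dunley District Court:
  (a) Holtz Holdings is organised under the laws of Dunley, which satisfies one of the alternatives. Met.
  (b) Every defendant has filed written consent. Met.
  (c) The plaintiff resides in Fenen, which is not Dunley, so one alternative holds. Condition met.
  (d) The amount in controversy is USD 227,500, which meets the 198,000 dollars floor. Condition met.
  → Jurisdiction lies.
The Superior Court of Moren:
  (a) The amount in controversy is 227,500 dollars, which meets the $225,000 floor — that alternative is enough. Satisfied.
  (b) The plaintiff resides in Fenen, which is not Moren, so this disjunct is met. Condition met.
  (c) Every defendant has filed written consent. Satisfied.
  (d) The claim is an employment claim, not a tort claim. Not satisfied.
  → Not every requirement is met — no jurisdiction.
Courts with jurisdiction: the Dunley District Court — 1 in total.

1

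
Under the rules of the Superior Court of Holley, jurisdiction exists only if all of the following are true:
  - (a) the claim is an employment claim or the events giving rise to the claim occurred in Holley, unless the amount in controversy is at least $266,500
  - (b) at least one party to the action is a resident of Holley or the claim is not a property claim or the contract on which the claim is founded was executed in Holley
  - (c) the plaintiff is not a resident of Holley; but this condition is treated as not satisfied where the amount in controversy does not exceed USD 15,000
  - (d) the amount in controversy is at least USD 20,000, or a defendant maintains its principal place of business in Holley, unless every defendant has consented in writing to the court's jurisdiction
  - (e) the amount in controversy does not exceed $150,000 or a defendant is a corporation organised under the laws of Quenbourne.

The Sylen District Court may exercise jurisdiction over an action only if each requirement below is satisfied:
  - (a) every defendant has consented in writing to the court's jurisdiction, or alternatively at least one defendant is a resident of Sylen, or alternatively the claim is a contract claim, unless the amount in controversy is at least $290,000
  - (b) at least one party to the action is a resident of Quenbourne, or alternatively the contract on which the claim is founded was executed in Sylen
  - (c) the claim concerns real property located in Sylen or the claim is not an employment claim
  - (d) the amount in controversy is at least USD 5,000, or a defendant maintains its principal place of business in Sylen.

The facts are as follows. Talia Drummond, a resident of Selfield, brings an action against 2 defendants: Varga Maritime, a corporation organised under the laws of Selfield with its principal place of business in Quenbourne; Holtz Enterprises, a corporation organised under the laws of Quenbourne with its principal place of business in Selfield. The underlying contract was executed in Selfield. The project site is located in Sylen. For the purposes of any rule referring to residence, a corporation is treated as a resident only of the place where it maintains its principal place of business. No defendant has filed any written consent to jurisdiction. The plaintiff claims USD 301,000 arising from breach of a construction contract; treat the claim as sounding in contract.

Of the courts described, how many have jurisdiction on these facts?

The Superior Court of Holley:
  (a) The claim is a contract claim, not an employment claim; the operative events occurred in Sylen, not Holley — every alternative fails. The proviso rescues it, though: the amount in controversy is USD 301,000, which meets the $266,500 floor. Satisfied.
  (b) The claim is a contract claim, not a property claim, so this disjunct is met. Condition met.
  (c) The plaintiff resides in Selfield, which is not Holley. The exception is not triggered, since the amount in controversy is $301,000, above the USD 15,000 ceiling. Met.
  (d) The amount in controversy is 301,000 dollars, which meets the USD 20,000 floor, so this disjunct is met. Met.
  (e) Holtz Enterprises is organised under the laws of Quenbourne, which satisfies one of the alternatives. Satisfied.
  → The court has jurisdiction.
The Sylen District Court:
  (a) The claim is a contract claim, so this disjunct is met. Condition met.
  (b) Varga Maritime resides in Quenbourne, so this disjunct is met. Satisfied.
  (c) The claim is a contract claim, not an employment claim, so one alternative holds. Condition met.
  (d) The amount in controversy is $301,000, which meets the $5,000 floor, so this disjunct is met. Met.
  → All conditions met; jurisdiction exists.
Courts with jurisdiction: the Superior Court of Holley, the Sylen District Court — 2 in total.

2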